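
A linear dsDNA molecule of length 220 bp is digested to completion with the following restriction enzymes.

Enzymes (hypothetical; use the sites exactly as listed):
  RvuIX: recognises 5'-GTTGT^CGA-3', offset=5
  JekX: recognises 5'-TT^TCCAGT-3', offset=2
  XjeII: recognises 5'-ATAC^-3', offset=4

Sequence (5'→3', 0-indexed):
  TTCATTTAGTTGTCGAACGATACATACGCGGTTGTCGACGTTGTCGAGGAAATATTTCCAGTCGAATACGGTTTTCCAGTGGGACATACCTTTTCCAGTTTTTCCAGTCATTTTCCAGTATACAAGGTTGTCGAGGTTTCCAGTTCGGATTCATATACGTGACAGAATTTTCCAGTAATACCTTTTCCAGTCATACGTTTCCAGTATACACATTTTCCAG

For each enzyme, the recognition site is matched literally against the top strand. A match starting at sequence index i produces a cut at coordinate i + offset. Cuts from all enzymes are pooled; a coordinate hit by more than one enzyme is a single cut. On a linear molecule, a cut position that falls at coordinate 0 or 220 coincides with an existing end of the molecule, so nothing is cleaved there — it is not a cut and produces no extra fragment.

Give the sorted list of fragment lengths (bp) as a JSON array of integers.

Per-enzyme occurrences:
  RvuIX GTTGTCGA/5: at [8, 30, 39, 126] ⇒ [13, 35, 44, 131]
  JekX TTTCCAGT/2: at [54, 72, 91, 100, 111, 136, 168, 183, 197] ⇒ [56, 74, 93, 102, 113, 138, 170, 185, 199]
  XjeII ATAC/4: at [19, 23, 65, 85, 119, 154, 177, 192, 205] ⇒ [23, 27, 69, 89, 123, 158, 181, 196, 209]

Pooled cuts: [13, 23, 27, 35, 44, 56, 69, 74, 89, 93, 102, 113, 123, 131, 138, 158, 170, 181, 185, 196, 199, 209]

Fragment lengths:
  [0,13): 13 bp
  [13,23): 10 bp
  [23,27): 4 bp
  [27,35): 8 bp
  [35,44): 9 bp
  [44,56): 12 bp
  [56,69): 13 bp
  [69,74): 5 bp
  [74,89): 15 bp
  [89,93): 4 bp
  [93,102): 9 bp
  [102,113): 11 bp
  [113,123): 10 bp
  [123,131): 8 bp
  [131,138): 7 bp
  [138,158): 20 bp
  [158,170): 12 bp
  [170,181): 11 bp
  [181,185): 4 bp
  [185,196): 11 bp
  [196,199): 3 bp
  [199,209): 10 bp
  [209,220): 11 bp

[3,4,4,4,5,7,8,8,9,9,10,10,10,11,11,11,11,12,12,13,13,15,20]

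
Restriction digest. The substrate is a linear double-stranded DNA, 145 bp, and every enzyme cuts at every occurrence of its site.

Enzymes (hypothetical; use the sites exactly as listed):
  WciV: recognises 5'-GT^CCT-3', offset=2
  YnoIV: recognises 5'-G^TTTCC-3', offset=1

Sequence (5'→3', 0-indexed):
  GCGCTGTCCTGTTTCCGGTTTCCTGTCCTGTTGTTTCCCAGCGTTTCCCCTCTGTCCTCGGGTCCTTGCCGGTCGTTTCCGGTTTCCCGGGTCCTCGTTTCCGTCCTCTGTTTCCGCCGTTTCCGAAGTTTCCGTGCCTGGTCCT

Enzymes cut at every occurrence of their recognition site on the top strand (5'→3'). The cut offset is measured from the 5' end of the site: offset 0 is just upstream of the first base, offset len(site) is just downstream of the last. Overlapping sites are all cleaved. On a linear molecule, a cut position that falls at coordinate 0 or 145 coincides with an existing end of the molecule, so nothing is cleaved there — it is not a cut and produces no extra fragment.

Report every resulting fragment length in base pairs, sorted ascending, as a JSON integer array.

Per-enzyme occurrences:
  WciV (GTCCT, off=2): starts [5, 24, 53, 61, 90, 102, 140] → cuts [7, 26, 55, 63, 92, 104, 142]
  YnoIV (GTTTCC, off=1): starts [10, 17, 32, 42, 74, 81, 96, 109, 118, 127] → cuts [11, 18, 33, 43, 75, 82, 97, 110, 119, 128]

All cut coordinates (distinct, sorted): [7, 11, 18, 26, 33, 43, 55, 63, 75, 82, 92, 97, 104, 110, 119, 128, 142]

Fragments:
  [0,7): 7 bp
  [7,11): 4 bp
  [11,18): 7 bp
  [18,26): 8 bp
  [26,33): 7 bp
  [33,43): 10 bp
  [43,55): 12 bp
  [55,63): 8 bp
  [63,75): 12 bp
  [75,82): 7 bp
  [82,92): 10 bp
  [92,97): 5 bp
  [97,104): 7 bp
  [104,110): 6 bp
  [110,119): 9 bp
  [119,128): 9 bp
  [128,142): 14 bp
  [142,145): 3 bp

[3,4,5,6,7,7,7,7,7,8,8,9,9,10,10,12,12,14]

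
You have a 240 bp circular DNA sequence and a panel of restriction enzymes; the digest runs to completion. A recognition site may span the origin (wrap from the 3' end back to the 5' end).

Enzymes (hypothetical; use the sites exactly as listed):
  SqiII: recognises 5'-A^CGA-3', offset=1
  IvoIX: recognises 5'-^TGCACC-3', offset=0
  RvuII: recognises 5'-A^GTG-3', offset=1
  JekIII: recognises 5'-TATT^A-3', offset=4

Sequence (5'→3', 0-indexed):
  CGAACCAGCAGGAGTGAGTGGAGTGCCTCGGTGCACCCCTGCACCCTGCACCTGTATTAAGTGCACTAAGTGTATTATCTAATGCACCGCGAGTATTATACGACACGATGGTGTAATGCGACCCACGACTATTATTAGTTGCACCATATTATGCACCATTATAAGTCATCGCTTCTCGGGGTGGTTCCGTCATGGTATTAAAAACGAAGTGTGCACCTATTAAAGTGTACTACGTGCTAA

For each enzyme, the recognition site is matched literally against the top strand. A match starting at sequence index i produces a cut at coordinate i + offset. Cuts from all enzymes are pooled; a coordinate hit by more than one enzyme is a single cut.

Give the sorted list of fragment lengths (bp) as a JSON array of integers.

[1,2,3,3,3,3,3,4,4,5,5,5,6,7,7,8,8,9,9,10,11,12,13,15,16,20,48]

Per-enzyme occurrences:
  SqiII ACGA/1: at [99, 104, 124, 203, 239] ⇒ [0, 100, 105, 125, 204]
  IvoIX TGCACC/0: at [31, 39, 46, 82, 139, 151, 211] ⇒ [31, 39, 46, 82, 139, 151, 211]
  RvuII AGTG/1: at [12, 16, 21, 59, 68, 207, 223] ⇒ [13, 17, 22, 60, 69, 208, 224]
  JekIII TATTA/4: at [54, 72, 93, 129, 132, 146, 195, 217] ⇒ [58, 76, 97, 133, 136, 150, 199, 221]

All cut coordinates (distinct, sorted): [0, 13, 17, 22, 31, 39, 46, 58, 60, 69, 76, 82, 97, 100, 105, 125, 133, 136, 139, 150, 151, 199, 204, 208, 211, 221, 224]

Fragments:
  0→13: 13 bp
  13→17: 4 bp
  17→22: 5 bp
  22→31: 9 bp
  31→39: 8 bp
  39→46: 7 bp
  46→58: 12 bp
  58→60: 2 bp
  60→69: 9 bp
  69→76: 7 bp
  76→82: 6 bp
  82→97: 15 bp
  97→100: 3 bp
  100→105: 5 bp
  105→125: 20 bp
  125→133: 8 bp
  133→136: 3 bp
  136→139: 3 bp
  139→150: 11 bp
  150→151: 1 bp
  151→199: 48 bp
  199→204: 5 bp
  204→208: 4 bp
  208→211: 3 bp
  211→221: 10 bp
  221→224: 3 bp
  224→0 (wrap): 240-224+0 = 16 bp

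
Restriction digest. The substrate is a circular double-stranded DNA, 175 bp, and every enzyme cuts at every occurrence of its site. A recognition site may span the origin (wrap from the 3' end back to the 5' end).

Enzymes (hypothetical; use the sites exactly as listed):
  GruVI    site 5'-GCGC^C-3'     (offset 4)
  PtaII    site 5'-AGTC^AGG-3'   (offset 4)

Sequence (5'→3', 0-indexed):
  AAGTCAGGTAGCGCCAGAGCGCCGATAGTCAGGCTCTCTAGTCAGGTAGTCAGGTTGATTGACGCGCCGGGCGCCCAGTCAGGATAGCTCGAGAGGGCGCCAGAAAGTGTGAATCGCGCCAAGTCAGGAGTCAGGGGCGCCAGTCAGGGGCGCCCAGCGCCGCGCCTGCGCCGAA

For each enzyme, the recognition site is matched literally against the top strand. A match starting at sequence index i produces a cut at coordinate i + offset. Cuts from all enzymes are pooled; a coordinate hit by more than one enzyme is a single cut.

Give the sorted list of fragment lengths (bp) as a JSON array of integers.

Per-enzyme occurrences:
  GruVI (GCGCC, off=4): starts [10, 18, 63, 70, 96, 115, 136, 149, 156, 161, 167] → cuts [14, 22, 67, 74, 100, 119, 140, 153, 160, 165, 171]
  PtaII (AGTCAGG, off=4): starts [1, 26, 39, 47, 76, 121, 128, 141] → cuts [5, 30, 43, 51, 80, 125, 132, 145]

All cut coordinates (distinct, sorted): [5, 14, 22, 30, 43, 51, 67, 74, 80, 100, 119, 125, 132, 140, 145, 153, 160, 165, 171]

Fragment lengths:
  5→14: 9 bp
  14→22: 8 bp
  22→30: 8 bp
  30→43: 13 bp
  43→51: 8 bp
  51→67: 16 bp
  67→74: 7 bp
  74→80: 6 bp
  80→100: 20 bp
  100→119: 19 bp
  119→125: 6 bp
  125→132: 7 bp
  132→140: 8 bp
  140→145: 5 bp
  145→153: 8 bp
  153→160: 7 bp
  160→165: 5 bp
  165→171: 6 bp
  171→5 (wrap): 175-171+5 = 9 bp

[5,5,6,6,6,7,7,7,8,8,8,8,8,9,9,13,16,19,20]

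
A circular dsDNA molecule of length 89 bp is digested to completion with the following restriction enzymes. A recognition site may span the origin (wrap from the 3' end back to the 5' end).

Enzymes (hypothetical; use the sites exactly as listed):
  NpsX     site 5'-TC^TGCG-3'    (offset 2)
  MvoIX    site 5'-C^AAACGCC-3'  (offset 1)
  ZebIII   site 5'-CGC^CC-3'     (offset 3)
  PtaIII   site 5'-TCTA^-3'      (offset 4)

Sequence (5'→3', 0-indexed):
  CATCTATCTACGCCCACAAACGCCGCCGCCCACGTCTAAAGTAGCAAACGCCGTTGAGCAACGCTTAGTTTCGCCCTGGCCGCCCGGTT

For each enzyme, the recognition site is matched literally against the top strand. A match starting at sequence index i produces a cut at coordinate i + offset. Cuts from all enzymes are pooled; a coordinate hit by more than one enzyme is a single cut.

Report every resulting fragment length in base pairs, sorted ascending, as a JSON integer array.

[3,4,4,7,9,9,12,12,29]

Site scan:
  NpsX (TCTGCG, off=2): no sites
  MvoIX (CAAACGCC, off=1): starts [16, 44] → cuts [17, 45]
  ZebIII (CGCCC, off=3): starts [10, 26, 71, 80] → cuts [13, 29, 74, 83]
  PtaIII (TCTA, off=4): starts [2, 6, 34] → cuts [6, 10, 38]

Pooled cuts: [6, 10, 13, 17, 29, 38, 45, 74, 83]

Fragment lengths:
  6→10: 4 bp
  10→13: 3 bp
  13→17: 4 bp
  17→29: 12 bp
  29→38: 9 bp
  38→45: 7 bp
  45→74: 29 bp
  74→83: 9 bp
  83→6 (wrap): 89-83+6 = 12 bp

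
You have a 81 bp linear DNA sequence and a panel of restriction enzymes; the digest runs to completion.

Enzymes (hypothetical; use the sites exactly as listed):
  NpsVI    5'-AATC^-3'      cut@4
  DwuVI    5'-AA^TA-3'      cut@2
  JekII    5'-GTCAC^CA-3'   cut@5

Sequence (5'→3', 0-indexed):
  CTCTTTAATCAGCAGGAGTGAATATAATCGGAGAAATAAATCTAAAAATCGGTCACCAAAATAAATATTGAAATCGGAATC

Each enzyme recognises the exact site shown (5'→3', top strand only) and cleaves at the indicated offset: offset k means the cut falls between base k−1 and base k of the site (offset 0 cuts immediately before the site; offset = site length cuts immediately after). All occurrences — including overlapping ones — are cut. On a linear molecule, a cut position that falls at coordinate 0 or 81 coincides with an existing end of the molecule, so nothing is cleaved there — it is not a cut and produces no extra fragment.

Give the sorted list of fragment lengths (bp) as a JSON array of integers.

[4,5,6,6,6,7,7,8,10,10,12]

Scan for sites:
  NpsVI (AATC, off=4): starts [6, 25, 38, 46, 71, 77] → cuts [10, 29, 42, 50, 75] (position 81 is a terminus of the linear molecule — no cut)
  DwuVI (AATA, off=2): starts [20, 34, 59, 63] → cuts [22, 36, 61, 65]
  JekII (GTCACCA, off=5): starts [51] → cuts [56]

All cut coordinates (distinct, sorted): [10, 22, 29, 36, 42, 50, 56, 61, 65, 75]

Fragments:
  [0,10): 10 bp
  [10,22): 12 bp
  [22,29): 7 bp
  [29,36): 7 bp
  [36,42): 6 bp
  [42,50): 8 bp
  [50,56): 6 bp
  [56,61): 5 bp
  [61,65): 4 bp
  [65,75): 10 bp
  [75,81): 6 bp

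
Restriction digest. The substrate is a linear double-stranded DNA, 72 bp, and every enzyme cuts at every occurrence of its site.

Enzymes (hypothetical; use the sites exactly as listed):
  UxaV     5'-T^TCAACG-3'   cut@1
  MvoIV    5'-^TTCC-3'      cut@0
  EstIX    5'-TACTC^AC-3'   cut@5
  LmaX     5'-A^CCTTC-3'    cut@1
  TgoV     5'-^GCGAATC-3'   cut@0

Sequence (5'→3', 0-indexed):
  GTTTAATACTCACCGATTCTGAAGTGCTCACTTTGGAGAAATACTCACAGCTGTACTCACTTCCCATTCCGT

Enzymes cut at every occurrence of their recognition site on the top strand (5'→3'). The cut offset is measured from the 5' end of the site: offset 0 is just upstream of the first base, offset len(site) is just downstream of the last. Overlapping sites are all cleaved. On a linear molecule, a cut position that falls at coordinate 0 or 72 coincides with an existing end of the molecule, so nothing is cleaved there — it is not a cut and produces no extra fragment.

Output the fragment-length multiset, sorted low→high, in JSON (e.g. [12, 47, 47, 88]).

[2,6,6,11,12,35]

Per-enzyme occurrences:
  UxaV (TTCAACG, off=1): no sites
  MvoIV (TTCC, off=0): starts [60, 66] → cuts [60, 66]
  EstIX (TACTCAC, off=5): starts [6, 41, 53] → cuts [11, 46, 58]
  LmaX (ACCTTC, off=1): no sites
  TgoV (GCGAATC, off=0): no sites

All cut coordinates (distinct, sorted): [11, 46, 58, 60, 66]

Fragment lengths:
  [0,11): 11 bp
  [11,46): 35 bp
  [46,58): 12 bp
  [58,60): 2 bp
  [60,66): 6 bp
  [66,72): 6 bp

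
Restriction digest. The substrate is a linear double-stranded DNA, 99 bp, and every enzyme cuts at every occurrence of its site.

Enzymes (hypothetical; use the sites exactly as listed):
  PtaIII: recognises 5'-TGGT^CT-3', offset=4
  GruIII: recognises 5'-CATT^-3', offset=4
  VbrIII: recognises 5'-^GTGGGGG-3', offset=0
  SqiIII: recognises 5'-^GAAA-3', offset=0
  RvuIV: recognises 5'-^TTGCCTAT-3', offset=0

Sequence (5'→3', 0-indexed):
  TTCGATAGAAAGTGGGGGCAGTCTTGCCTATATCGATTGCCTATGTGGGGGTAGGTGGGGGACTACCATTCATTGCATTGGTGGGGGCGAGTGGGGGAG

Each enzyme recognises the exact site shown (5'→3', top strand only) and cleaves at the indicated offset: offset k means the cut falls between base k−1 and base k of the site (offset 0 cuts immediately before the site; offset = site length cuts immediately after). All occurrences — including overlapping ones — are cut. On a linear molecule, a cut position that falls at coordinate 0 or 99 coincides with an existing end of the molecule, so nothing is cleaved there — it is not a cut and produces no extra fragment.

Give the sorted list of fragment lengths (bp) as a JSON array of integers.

Scan for sites:
  PtaIII (TGGTCT, off=4): no sites
  GruIII CATT/4: at [66, 70, 75] ⇒ [70, 74, 79]
  VbrIII GTGGGGG/0: at [11, 44, 54, 80, 90] ⇒ [11, 44, 54, 80, 90]
  SqiIII GAAA/0: at [7] ⇒ [7]
  RvuIV TTGCCTAT/0: at [23, 36] ⇒ [23, 36]

Pooled cuts: [7, 11, 23, 36, 44, 54, 70, 74, 79, 80, 90]

Fragments:
  [0,7): 7 bp
  [7,11): 4 bp
  [11,23): 12 bp
  [23,36): 13 bp
  [36,44): 8 bp
  [44,54): 10 bp
  [54,70): 16 bp
  [70,74): 4 bp
  [74,79): 5 bp
  [79,80): 1 bp
  [80,90): 10 bp
  [90,99): 9 bp

[1,4,4,5,7,8,9,10,10,12,13,16]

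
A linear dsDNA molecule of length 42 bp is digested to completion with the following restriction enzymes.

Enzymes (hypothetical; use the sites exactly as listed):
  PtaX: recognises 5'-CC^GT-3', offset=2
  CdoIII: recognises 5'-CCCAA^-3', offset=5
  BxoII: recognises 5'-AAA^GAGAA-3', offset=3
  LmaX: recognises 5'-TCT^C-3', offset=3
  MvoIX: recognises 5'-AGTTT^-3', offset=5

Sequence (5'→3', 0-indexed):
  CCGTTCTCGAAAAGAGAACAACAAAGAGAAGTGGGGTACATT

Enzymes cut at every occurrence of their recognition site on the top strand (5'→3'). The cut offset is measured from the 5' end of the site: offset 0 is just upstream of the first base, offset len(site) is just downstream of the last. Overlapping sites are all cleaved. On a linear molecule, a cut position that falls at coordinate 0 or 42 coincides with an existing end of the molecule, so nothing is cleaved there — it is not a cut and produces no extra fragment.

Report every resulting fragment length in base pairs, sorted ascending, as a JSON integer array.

[2,5,6,12,17]

Per-enzyme occurrences:
  PtaX (CCGT, off=2): starts [0] → cuts [2]
  CdoIII (CCCAA, off=5): no sites
  BxoII (AAAGAGAA, off=3): starts [10, 22] → cuts [13, 25]
  LmaX (TCTC, off=3): starts [4] → cuts [7]
  MvoIX (AGTTT, off=5): no sites

Pooled cuts: [2, 7, 13, 25]

Fragment lengths:
  [0,2): 2 bp
  [2,7): 5 bp
  [7,13): 6 bp
  [13,25): 12 bp
  [25,42): 17 bp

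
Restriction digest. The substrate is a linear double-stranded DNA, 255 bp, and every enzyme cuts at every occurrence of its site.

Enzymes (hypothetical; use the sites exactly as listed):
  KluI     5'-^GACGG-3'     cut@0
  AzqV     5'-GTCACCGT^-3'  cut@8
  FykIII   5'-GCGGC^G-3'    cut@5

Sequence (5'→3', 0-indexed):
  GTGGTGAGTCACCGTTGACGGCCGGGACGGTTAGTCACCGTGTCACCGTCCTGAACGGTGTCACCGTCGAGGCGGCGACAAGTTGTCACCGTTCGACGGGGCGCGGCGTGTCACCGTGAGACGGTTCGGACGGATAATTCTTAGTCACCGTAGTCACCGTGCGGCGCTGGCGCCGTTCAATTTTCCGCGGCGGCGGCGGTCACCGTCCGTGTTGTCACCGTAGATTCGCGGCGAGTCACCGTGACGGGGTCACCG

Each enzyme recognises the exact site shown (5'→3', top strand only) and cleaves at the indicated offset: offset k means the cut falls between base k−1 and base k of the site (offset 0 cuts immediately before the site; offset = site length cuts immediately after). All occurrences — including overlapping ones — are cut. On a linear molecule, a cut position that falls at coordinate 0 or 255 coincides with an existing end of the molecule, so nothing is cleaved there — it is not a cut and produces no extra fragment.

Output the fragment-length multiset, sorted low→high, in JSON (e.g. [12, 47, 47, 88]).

[1,2,2,3,3,5,8,9,9,9,9,9,10,10,11,13,13,15,15,16,16,18,23,26]

Scan for sites:
  KluI GACGG/0: at [16, 25, 94, 119, 128, 242] ⇒ [16, 25, 94, 119, 128, 242]
  AzqV GTCACCGT/8: at [7, 33, 41, 59, 84, 109, 143, 152, 198, 213, 234] ⇒ [15, 41, 49, 67, 92, 117, 151, 160, 206, 221, 242]
  FykIII GCGGCG/5: at [71, 102, 160, 186, 189, 192, 227] ⇒ [76, 107, 165, 191, 194, 197, 232]

Pooled cuts: [15, 16, 25, 41, 49, 67, 76, 92, 94, 107, 117, 119, 128, 151, 160, 165, 191, 194, 197, 206, 221, 232, 242]

Fragments:
  [0,15): 15 bp
  [15,16): 1 bp
  [16,25): 9 bp
  [25,41): 16 bp
  [41,49): 8 bp
  [49,67): 18 bp
  [67,76): 9 bp
  [76,92): 16 bp
  [92,94): 2 bp
  [94,107): 13 bp
  [107,117): 10 bp
  [117,119): 2 bp
  [119,128): 9 bp
  [128,151): 23 bp
  [151,160): 9 bp
  [160,165): 5 bp
  [165,191): 26 bp
  [191,194): 3 bp
  [194,197): 3 bp
  [197,206): 9 bp
  [206,221): 15 bp
  [221,232): 11 bp
  [232,242): 10 bp
  [242,255): 13 bp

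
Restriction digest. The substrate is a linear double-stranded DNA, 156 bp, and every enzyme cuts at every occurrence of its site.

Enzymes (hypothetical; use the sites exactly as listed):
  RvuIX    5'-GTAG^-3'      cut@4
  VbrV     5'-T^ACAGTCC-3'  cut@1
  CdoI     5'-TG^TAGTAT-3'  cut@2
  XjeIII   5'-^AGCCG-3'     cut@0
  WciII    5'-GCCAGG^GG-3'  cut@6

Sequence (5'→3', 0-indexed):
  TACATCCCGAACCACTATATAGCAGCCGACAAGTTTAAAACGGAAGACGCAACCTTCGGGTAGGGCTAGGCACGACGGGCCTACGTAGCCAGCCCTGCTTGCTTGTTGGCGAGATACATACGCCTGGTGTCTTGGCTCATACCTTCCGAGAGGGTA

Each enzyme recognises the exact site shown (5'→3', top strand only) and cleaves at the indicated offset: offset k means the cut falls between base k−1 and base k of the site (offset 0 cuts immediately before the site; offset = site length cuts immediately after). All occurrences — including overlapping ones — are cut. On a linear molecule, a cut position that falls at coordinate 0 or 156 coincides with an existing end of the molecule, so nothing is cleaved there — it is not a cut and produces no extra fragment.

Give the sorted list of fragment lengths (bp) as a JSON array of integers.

[23,25,40,68]

Site scan:
  RvuIX GTAG/4: at [59, 84] ⇒ [63, 88]
  VbrV (TACAGTCC, off=1): no sites
  CdoI (TGTAGTAT, off=2): no sites
  XjeIII AGCCG/0: at [23] ⇒ [23]
  WciII (GCCAGGGG, off=6): no sites

All cut coordinates (distinct, sorted): [23, 63, 88]

Fragments:
  [0,23): 23 bp
  [23,63): 40 bp
  [63,88): 25 bp
  [88,156): 68 bp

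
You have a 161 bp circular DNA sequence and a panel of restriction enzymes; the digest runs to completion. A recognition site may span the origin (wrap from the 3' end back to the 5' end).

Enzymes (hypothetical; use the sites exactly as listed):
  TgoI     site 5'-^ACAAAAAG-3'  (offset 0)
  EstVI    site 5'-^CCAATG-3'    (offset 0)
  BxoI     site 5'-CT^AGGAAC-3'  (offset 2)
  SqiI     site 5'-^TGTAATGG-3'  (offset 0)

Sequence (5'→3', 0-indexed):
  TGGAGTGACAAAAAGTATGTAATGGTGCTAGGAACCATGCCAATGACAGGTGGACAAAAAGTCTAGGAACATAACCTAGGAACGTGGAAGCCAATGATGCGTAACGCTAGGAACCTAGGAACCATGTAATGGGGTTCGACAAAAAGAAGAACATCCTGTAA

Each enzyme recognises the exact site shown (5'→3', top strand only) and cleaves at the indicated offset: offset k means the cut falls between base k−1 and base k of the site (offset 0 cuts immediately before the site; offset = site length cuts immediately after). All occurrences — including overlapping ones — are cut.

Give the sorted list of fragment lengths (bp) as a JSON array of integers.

Scan for sites:
  TgoI ACAAAAAG/0: at [7, 53, 138] ⇒ [7, 53, 138]
  EstVI CCAATG/0: at [39, 90] ⇒ [39, 90]
  BxoI CTAGGAAC/2: at [27, 62, 75, 106, 114] ⇒ [29, 64, 77, 108, 116]
  SqiI TGTAATGG/0: at [17, 124, 156] ⇒ [17, 124, 156]

Pooled cuts: [7, 17, 29, 39, 53, 64, 77, 90, 108, 116, 124, 138, 156]

Fragment lengths:
  7→17: 10 bp
  17→29: 12 bp
  29→39: 10 bp
  39→53: 14 bp
  53→64: 11 bp
  64→77: 13 bp
  77→90: 13 bp
  90→108: 18 bp
  108→116: 8 bp
  116→124: 8 bp
  124→138: 14 bp
  138→156: 18 bp
  156→7 (wrap): 161-156+7 = 12 bp

[8,8,10,10,11,12,12,13,13,14,14,18,18]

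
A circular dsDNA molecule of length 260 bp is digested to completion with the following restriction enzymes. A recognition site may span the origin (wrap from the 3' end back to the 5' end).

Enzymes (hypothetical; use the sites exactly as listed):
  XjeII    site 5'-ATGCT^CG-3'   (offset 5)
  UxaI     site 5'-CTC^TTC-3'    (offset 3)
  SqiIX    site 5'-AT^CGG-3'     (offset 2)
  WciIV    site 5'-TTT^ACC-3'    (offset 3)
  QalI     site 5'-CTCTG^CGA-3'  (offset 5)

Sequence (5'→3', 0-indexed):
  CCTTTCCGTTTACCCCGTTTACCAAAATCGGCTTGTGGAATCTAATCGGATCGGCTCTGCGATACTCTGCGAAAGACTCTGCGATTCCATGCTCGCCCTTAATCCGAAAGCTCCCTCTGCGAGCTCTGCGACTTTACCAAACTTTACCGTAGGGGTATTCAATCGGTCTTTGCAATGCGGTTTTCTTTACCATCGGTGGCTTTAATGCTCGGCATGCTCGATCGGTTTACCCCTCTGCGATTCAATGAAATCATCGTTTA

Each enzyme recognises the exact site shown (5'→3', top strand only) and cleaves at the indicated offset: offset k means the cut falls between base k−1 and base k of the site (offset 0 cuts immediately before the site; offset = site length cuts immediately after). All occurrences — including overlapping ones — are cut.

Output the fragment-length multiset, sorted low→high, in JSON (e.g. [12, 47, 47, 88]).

Scan for sites:
  XjeII (ATGCTCG, off=5): starts [88, 204, 213] → cuts [93, 209, 218]
  UxaI (CTCTTC, off=3): no sites
  SqiIX (ATCGG, off=2): starts [26, 44, 49, 161, 191, 220] → cuts [28, 46, 51, 163, 193, 222]
  WciIV (TTTACC, off=3): starts [8, 17, 132, 142, 185, 225, 256] → cuts [11, 20, 135, 145, 188, 228, 259]
  QalI (CTCTGCGA, off=5): starts [54, 64, 76, 114, 123, 232] → cuts [59, 69, 81, 119, 128, 237]

Pooled cuts: [11, 20, 28, 46, 51, 59, 69, 81, 93, 119, 128, 135, 145, 163, 188, 193, 209, 218, 222, 228, 237, 259]

Fragments:
  11→20: 9 bp
  20→28: 8 bp
  28→46: 18 bp
  46→51: 5 bp
  51→59: 8 bp
  59→69: 10 bp
  69→81: 12 bp
  81→93: 12 bp
  93→119: 26 bp
  119→128: 9 bp
  128→135: 7 bp
  135→145: 10 bp
  145→163: 18 bp
  163→188: 25 bp
  188→193: 5 bp
  193→209: 16 bp
  209→218: 9 bp
  218→222: 4 bp
  222→228: 6 bp
  228→237: 9 bp
  237→259: 22 bp
  259→11 (wrap): 260-259+11 = 12 bp

[4,5,5,6,7,8,8,9,9,9,9,10,10,12,12,12,16,18,18,22,25,26]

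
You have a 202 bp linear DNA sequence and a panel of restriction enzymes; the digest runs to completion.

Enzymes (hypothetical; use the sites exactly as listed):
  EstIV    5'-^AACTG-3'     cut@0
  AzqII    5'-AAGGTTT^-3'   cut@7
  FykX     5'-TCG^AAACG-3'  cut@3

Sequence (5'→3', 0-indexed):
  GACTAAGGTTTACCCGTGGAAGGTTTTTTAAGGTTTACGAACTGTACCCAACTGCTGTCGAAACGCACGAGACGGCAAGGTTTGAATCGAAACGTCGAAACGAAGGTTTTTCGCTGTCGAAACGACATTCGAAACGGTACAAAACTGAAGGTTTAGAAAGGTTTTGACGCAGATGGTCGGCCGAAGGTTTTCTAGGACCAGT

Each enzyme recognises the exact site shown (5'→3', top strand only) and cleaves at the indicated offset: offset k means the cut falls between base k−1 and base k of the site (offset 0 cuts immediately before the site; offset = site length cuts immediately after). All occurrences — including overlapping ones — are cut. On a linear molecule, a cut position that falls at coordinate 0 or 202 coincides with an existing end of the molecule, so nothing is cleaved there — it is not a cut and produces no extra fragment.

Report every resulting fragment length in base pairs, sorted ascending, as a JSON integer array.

[3,6,8,10,10,10,10,11,11,11,12,12,12,12,15,23,26]

Site scan:
  EstIV (AACTG, off=0): starts [39, 49, 142] → cuts [39, 49, 142]
  AzqII (AAGGTTT, off=7): starts [4, 19, 29, 76, 102, 147, 157, 183] → cuts [11, 26, 36, 83, 109, 154, 164, 190]
  FykX (TCGAAACG, off=3): starts [57, 86, 94, 116, 128] → cuts [60, 89, 97, 119, 131]

Pooled cuts: [11, 26, 36, 39, 49, 60, 83, 89, 97, 109, 119, 131, 142, 154, 164, 190]

Fragment lengths:
  [0,11): 11 bp
  [11,26): 15 bp
  [26,36): 10 bp
  [36,39): 3 bp
  [39,49): 10 bp
  [49,60): 11 bp
  [60,83): 23 bp
  [83,89): 6 bp
  [89,97): 8 bp
  [97,109): 12 bp
  [109,119): 10 bp
  [119,131): 12 bp
  [131,142): 11 bp
  [142,154): 12 bp
  [154,164): 10 bp
  [164,190): 26 bp
  [190,202): 12 bp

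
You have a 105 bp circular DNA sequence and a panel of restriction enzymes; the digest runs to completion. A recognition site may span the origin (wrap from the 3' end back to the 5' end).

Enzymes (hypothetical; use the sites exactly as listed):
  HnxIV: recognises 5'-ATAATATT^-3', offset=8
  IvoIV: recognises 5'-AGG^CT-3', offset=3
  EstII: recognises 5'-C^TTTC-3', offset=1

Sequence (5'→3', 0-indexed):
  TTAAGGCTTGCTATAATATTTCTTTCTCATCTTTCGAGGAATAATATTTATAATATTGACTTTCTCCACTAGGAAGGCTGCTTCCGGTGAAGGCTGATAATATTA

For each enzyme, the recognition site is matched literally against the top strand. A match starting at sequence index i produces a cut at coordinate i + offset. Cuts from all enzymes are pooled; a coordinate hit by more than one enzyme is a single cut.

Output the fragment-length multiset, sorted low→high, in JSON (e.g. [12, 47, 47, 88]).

Scan for sites:
  HnxIV (ATAATATT, off=8): starts [12, 40, 49, 96] → cuts [20, 48, 57, 104]
  IvoIV (AGGCT, off=3): starts [3, 74, 90] → cuts [6, 77, 93]
  EstII (CTTTC, off=1): starts [21, 30, 59] → cuts [22, 31, 60]

All cut coordinates (distinct, sorted): [6, 20, 22, 31, 48, 57, 60, 77, 93, 104]

Fragment lengths:
  6→20: 14 bp
  20→22: 2 bp
  22→31: 9 bp
  31→48: 17 bp
  48→57: 9 bp
  57→60: 3 bp
  60→77: 17 bp
  77→93: 16 bp
  93→104: 11 bp
  104→6 (wrap): 105-104+6 = 7 bp

[2,3,7,9,9,11,14,16,17,17]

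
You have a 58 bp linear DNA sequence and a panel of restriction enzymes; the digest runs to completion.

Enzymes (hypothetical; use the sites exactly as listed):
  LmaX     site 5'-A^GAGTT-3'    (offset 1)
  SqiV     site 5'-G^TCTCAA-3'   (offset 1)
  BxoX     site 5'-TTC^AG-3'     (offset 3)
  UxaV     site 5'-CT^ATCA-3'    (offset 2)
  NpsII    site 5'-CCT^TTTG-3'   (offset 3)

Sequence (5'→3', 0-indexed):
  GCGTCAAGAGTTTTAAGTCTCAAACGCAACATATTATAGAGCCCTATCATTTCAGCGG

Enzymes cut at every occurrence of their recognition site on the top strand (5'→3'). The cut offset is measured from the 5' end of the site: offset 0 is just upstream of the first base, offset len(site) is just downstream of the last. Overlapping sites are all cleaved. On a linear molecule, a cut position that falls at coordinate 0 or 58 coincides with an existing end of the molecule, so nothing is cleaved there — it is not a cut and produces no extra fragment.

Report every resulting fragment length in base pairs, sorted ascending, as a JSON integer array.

Site scan:
  LmaX (AGAGTT, off=1): starts [6] → cuts [7]
  SqiV (GTCTCAA, off=1): starts [16] → cuts [17]
  BxoX (TTCAG, off=3): starts [50] → cuts [53]
  UxaV (CTATCA, off=2): starts [43] → cuts [45]
  NpsII (CCTTTTG, off=3): no sites

Pooled cuts: [7, 17, 45, 53]

Fragment lengths:
  [0,7): 7 bp
  [7,17): 10 bp
  [17,45): 28 bp
  [45,53): 8 bp
  [53,58): 5 bp

[5,7,8,10,28]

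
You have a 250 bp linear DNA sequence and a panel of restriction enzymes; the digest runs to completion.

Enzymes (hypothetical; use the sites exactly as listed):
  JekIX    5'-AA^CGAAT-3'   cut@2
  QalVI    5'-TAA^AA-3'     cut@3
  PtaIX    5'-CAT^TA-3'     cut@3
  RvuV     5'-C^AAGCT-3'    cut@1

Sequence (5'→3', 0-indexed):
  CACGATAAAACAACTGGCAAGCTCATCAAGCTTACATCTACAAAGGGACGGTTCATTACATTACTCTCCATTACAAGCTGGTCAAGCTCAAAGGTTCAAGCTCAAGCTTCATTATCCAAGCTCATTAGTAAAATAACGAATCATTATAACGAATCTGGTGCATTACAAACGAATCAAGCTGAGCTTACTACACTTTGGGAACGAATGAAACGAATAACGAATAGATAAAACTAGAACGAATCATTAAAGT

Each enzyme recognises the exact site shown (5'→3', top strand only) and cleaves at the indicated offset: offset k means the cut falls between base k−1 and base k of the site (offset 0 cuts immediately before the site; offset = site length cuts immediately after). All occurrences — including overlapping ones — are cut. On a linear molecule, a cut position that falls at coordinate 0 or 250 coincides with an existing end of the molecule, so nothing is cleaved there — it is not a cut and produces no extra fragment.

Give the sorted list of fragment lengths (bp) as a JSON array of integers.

Per-enzyme occurrences:
  JekIX (AACGAAT, off=2): starts [134, 147, 167, 199, 208, 215, 234] → cuts [136, 149, 169, 201, 210, 217, 236]
  QalVI (TAAAA, off=3): starts [5, 128, 225] → cuts [8, 131, 228]
  PtaIX (CATTA, off=3): starts [53, 58, 68, 109, 122, 141, 160, 241] → cuts [56, 61, 71, 112, 125, 144, 163, 244]
  RvuV (CAAGCT, off=1): starts [17, 26, 73, 82, 96, 102, 116, 174] → cuts [18, 27, 74, 83, 97, 103, 117, 175]

Pooled cuts: [8, 18, 27, 56, 61, 71, 74, 83, 97, 103, 112, 117, 125, 131, 136, 144, 149, 163, 169, 175, 201, 210, 217, 228, 236, 244]

Fragment lengths:
  [0,8): 8 bp
  [8,18): 10 bp
  [18,27): 9 bp
  [27,56): 29 bp
  [56,61): 5 bp
  [61,71): 10 bp
  [71,74): 3 bp
  [74,83): 9 bp
  [83,97): 14 bp
  [97,103): 6 bp
  [103,112): 9 bp
  [112,117): 5 bp
  [117,125): 8 bp
  [125,131): 6 bp
  [131,136): 5 bp
  [136,144): 8 bp
  [144,149): 5 bp
  [149,163): 14 bp
  [163,169): 6 bp
  [169,175): 6 bp
  [175,201): 26 bp
  [201,210): 9 bp
  [210,217): 7 bp
  [217,228): 11 bp
  [228,236): 8 bp
  [236,244): 8 bp
  [244,250): 6 bp

[3,5,5,5,5,6,6,6,6,6,7,8,8,8,8,8,9,9,9,9,10,10,11,14,14,26,29]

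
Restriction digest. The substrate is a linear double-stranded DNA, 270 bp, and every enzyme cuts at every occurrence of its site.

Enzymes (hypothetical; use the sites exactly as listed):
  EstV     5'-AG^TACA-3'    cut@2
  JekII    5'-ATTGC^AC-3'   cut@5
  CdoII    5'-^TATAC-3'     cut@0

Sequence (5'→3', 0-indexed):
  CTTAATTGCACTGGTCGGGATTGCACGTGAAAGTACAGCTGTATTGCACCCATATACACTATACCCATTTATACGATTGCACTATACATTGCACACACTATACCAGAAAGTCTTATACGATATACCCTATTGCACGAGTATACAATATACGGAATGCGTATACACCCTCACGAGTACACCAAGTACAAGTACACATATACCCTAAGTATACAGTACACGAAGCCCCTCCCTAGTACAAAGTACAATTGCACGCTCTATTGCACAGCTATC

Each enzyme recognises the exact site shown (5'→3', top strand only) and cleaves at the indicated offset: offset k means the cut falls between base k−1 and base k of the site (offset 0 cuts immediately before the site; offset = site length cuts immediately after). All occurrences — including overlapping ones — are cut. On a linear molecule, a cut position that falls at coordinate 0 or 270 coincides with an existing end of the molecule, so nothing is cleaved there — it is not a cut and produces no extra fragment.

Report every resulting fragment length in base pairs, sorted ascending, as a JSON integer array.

[2,5,5,6,6,6,7,7,7,7,7,9,9,9,9,9,10,10,11,11,12,13,13,14,15,15,16,20]

Scan for sites:
  EstV (AGTACA, off=2): starts [31, 172, 181, 187, 211, 231, 238] → cuts [33, 174, 183, 189, 213, 233, 240]
  JekII (ATTGCAC, off=5): starts [4, 19, 42, 75, 87, 128, 244, 256] → cuts [9, 24, 47, 80, 92, 133, 249, 261]
  CdoII (TATAC, off=0): starts [52, 59, 69, 82, 98, 113, 120, 138, 145, 158, 195, 206] → cuts [52, 59, 69, 82, 98, 113, 120, 138, 145, 158, 195, 206]

All cut coordinates (distinct, sorted): [9, 24, 33, 47, 52, 59, 69, 80, 82, 92, 98, 113, 120, 133, 138, 145, 158, 174, 183, 189, 195, 206, 213, 233, 240, 249, 261]

Fragment lengths:
  [0,9): 9 bp
  [9,24): 15 bp
  [24,33): 9 bp
  [33,47): 14 bp
  [47,52): 5 bp
  [52,59): 7 bp
  [59,69): 10 bp
  [69,80): 11 bp
  [80,82): 2 bp
  [82,92): 10 bp
  [92,98): 6 bp
  [98,113): 15 bp
  [113,120): 7 bp
  [120,133): 13 bp
  [133,138): 5 bp
  [138,145): 7 bp
  [145,158): 13 bp
  [158,174): 16 bp
  [174,183): 9 bp
  [183,189): 6 bp
  [189,195): 6 bp
  [195,206): 11 bp
  [206,213): 7 bp
  [213,233): 20 bp
  [233,240): 7 bp
  [240,249): 9 bp
  [249,261): 12 bp
  [261,270): 9 bp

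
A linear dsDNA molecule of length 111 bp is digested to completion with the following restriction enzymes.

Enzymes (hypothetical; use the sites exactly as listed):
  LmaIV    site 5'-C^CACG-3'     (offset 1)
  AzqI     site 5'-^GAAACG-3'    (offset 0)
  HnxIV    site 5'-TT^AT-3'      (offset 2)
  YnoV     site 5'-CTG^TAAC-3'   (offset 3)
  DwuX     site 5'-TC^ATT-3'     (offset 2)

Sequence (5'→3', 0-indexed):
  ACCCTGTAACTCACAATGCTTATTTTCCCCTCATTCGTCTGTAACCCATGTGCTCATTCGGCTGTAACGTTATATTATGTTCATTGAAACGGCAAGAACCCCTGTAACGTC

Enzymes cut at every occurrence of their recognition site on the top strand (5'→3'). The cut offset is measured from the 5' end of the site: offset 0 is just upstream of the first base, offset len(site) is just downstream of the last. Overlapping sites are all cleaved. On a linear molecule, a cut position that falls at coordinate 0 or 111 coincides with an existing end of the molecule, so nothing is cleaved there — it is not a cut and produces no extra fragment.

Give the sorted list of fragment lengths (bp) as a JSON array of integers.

[3,5,6,6,7,7,9,9,11,14,15,19]

Scan for sites:
  LmaIV (CCACG, off=1): no sites
  AzqI GAAACG/0: at [85] ⇒ [85]
  HnxIV TTAT/2: at [19, 69, 74] ⇒ [21, 71, 76]
  YnoV CTGTAAC/3: at [3, 38, 61, 101] ⇒ [6, 41, 64, 104]
  DwuX TCATT/2: at [30, 53, 80] ⇒ [32, 55, 82]

All cut coordinates (distinct, sorted): [6, 21, 32, 41, 55, 64, 71, 76, 82, 85, 104]

Fragment lengths:
  [0,6): 6 bp
  [6,21): 15 bp
  [21,32): 11 bp
  [32,41): 9 bp
  [41,55): 14 bp
  [55,64): 9 bp
  [64,71): 7 bp
  [71,76): 5 bp
  [76,82): 6 bp
  [82,85): 3 bp
  [85,104): 19 bp
  [104,111): 7 bp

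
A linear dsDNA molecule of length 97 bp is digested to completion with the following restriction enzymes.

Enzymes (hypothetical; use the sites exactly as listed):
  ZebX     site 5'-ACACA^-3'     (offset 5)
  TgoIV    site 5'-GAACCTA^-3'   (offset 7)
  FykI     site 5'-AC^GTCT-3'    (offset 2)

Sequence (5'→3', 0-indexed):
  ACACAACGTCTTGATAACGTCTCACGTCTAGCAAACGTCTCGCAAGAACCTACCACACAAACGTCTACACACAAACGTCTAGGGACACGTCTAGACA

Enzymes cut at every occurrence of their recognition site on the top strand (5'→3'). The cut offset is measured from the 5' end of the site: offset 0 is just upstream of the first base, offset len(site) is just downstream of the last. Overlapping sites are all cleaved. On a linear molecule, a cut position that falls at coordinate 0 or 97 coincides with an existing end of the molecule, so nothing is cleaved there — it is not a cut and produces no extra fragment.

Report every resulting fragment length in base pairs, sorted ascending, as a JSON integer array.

[2,2,3,3,5,7,7,9,9,11,11,12,16]

Scan for sites:
  ZebX (ACACA, off=5): starts [0, 54, 66, 68] → cuts [5, 59, 71, 73]
  TgoIV (GAACCTA, off=7): starts [45] → cuts [52]
  FykI (ACGTCT, off=2): starts [5, 16, 23, 34, 60, 74, 86] → cuts [7, 18, 25, 36, 62, 76, 88]

All cut coordinates (distinct, sorted): [5, 7, 18, 25, 36, 52, 59, 62, 71, 73, 76, 88]

Fragments:
  [0,5): 5 bp
  [5,7): 2 bp
  [7,18): 11 bp
  [18,25): 7 bp
  [25,36): 11 bp
  [36,52): 16 bp
  [52,59): 7 bp
  [59,62): 3 bp
  [62,71): 9 bp
  [71,73): 2 bp
  [73,76): 3 bp
  [76,88): 12 bp
  [88,97): 9 bp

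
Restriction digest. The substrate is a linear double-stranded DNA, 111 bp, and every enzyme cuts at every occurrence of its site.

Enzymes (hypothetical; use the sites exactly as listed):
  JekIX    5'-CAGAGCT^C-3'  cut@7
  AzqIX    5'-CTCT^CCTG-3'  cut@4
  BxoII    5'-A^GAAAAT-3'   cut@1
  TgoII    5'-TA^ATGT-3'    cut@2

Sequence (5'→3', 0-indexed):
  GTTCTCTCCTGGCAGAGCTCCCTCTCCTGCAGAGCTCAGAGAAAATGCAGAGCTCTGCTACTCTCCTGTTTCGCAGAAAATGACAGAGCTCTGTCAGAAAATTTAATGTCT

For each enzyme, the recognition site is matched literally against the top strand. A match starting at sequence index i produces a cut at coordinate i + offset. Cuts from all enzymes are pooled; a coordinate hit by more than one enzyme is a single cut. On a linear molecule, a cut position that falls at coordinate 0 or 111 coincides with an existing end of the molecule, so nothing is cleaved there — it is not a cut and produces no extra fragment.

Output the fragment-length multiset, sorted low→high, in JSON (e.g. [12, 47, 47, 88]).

[4,6,6,6,7,9,10,11,11,12,14,15]

Site scan:
  JekIX CAGAGCTC/7: at [12, 29, 47, 83] ⇒ [19, 36, 54, 90]
  AzqIX CTCTCCTG/4: at [3, 21, 60] ⇒ [7, 25, 64]
  BxoII AGAAAAT/1: at [39, 74, 95] ⇒ [40, 75, 96]
  TgoII TAATGT/2: at [103] ⇒ [105]

All cut coordinates (distinct, sorted): [7, 19, 25, 36, 40, 54, 64, 75, 90, 96, 105]

Fragments:
  [0,7): 7 bp
  [7,19): 12 bp
  [19,25): 6 bp
  [25,36): 11 bp
  [36,40): 4 bp
  [40,54): 14 bp
  [54,64): 10 bp
  [64,75): 11 bp
  [75,90): 15 bp
  [90,96): 6 bp
  [96,105): 9 bp
  [105,111): 6 bp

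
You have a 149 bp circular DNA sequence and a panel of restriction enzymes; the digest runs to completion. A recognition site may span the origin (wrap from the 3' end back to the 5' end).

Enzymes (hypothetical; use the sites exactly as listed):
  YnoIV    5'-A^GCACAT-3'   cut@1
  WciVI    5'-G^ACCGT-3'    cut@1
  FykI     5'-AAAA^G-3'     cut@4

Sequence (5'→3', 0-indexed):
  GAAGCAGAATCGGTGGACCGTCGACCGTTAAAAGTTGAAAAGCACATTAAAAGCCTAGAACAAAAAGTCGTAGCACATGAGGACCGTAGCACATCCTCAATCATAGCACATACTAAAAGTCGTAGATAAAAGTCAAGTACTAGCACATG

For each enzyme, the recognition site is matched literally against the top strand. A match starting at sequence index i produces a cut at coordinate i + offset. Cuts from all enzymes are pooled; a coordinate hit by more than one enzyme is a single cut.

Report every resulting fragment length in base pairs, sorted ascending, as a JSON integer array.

[6,6,7,8,10,10,11,11,13,13,14,17,23]

Site scan:
  YnoIV AGCACAT/1: at [40, 71, 87, 104, 141] ⇒ [41, 72, 88, 105, 142]
  WciVI GACCGT/1: at [15, 22, 81] ⇒ [16, 23, 82]
  FykI AAAAG/4: at [29, 37, 48, 62, 114, 127] ⇒ [33, 41, 52, 66, 118, 131]

All cut coordinates (distinct, sorted): [16, 23, 33, 41, 52, 66, 72, 82, 88, 105, 118, 131, 142]

Fragments:
  16→23: 7 bp
  23→33: 10 bp
  33→41: 8 bp
  41→52: 11 bp
  52→66: 14 bp
  66→72: 6 bp
  72→82: 10 bp
  82→88: 6 bp
  88→105: 17 bp
  105→118: 13 bp
  118→131: 13 bp
  131→142: 11 bp
  142→16 (wrap): 149-142+16 = 23 bp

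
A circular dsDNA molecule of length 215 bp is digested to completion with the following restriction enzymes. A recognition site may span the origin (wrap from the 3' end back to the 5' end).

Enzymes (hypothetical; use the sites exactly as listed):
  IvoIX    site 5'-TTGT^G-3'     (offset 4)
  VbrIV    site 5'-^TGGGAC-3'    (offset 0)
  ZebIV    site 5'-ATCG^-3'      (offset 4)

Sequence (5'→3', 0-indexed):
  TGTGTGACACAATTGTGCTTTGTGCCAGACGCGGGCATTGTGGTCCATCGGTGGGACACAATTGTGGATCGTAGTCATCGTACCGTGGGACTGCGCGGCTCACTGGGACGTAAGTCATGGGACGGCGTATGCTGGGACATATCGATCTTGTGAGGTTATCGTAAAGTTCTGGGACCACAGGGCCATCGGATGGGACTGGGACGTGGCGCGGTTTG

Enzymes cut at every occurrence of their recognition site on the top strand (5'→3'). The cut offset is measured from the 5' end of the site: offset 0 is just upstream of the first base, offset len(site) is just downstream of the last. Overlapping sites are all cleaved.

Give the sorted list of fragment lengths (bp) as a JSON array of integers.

Site scan:
  IvoIX (TTGTG, off=4): starts [12, 19, 37, 61, 147, 212] → cuts [1, 16, 23, 41, 65, 151]
  VbrIV (TGGGAC, off=0): starts [51, 85, 103, 117, 132, 169, 190, 196] → cuts [51, 85, 103, 117, 132, 169, 190, 196]
  ZebIV (ATCG, off=4): starts [46, 67, 76, 140, 157, 184] → cuts [50, 71, 80, 144, 161, 188]

Pooled cuts: [1, 16, 23, 41, 50, 51, 65, 71, 80, 85, 103, 117, 132, 144, 151, 161, 169, 188, 190, 196]

Fragments:
  1→16: 15 bp
  16→23: 7 bp
  23→41: 18 bp
  41→50: 9 bp
  50→51: 1 bp
  51→65: 14 bp
  65→71: 6 bp
  71→80: 9 bp
  80→85: 5 bp
  85→103: 18 bp
  103→117: 14 bp
  117→132: 15 bp
  132→144: 12 bp
  144→151: 7 bp
  151→161: 10 bp
  161→169: 8 bp
  169→188: 19 bp
  188→190: 2 bp
  190→196: 6 bp
  196→1 (wrap): 215-196+1 = 20 bp

[1,2,5,6,6,7,7,8,9,9,10,12,14,14,15,15,18,18,19,20]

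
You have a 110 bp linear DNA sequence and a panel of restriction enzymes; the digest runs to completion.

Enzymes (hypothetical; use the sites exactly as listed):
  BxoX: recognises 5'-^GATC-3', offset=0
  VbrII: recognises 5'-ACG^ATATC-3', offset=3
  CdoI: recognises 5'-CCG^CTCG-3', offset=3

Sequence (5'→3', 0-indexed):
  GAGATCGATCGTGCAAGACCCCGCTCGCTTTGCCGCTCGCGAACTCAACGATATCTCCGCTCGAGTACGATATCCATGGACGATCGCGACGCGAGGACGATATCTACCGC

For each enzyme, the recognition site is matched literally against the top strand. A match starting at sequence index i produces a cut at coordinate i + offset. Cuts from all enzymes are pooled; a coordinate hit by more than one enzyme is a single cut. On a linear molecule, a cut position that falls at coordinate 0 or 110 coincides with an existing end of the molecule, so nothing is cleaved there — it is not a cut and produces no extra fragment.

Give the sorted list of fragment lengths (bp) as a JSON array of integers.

[2,4,9,10,11,12,12,15,17,18]

Per-enzyme occurrences:
  BxoX GATC/0: at [2, 6, 81] ⇒ [2, 6, 81]
  VbrII ACGATATC/3: at [47, 66, 96] ⇒ [50, 69, 99]
  CdoI CCGCTCG/3: at [20, 32, 56] ⇒ [23, 35, 59]

Pooled cuts: [2, 6, 23, 35, 50, 59, 69, 81, 99]

Fragments:
  [0,2): 2 bp
  [2,6): 4 bp
  [6,23): 17 bp
  [23,35): 12 bp
  [35,50): 15 bp
  [50,59): 9 bp
  [59,69): 10 bp
  [69,81): 12 bp
  [81,99): 18 bp
  [99,110): 11 bp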